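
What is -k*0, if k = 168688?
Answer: 0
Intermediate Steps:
-k*0 = -168688*0 = -1*0 = 0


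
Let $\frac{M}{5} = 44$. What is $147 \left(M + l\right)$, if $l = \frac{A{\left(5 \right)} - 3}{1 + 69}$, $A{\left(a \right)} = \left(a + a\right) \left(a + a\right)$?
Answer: $\frac{325437}{10} \approx 32544.0$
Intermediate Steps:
$A{\left(a \right)} = 4 a^{2}$ ($A{\left(a \right)} = 2 a 2 a = 4 a^{2}$)
$M = 220$ ($M = 5 \cdot 44 = 220$)
$l = \frac{97}{70}$ ($l = \frac{4 \cdot 5^{2} - 3}{1 + 69} = \frac{4 \cdot 25 - 3}{70} = \left(100 - 3\right) \frac{1}{70} = 97 \cdot \frac{1}{70} = \frac{97}{70} \approx 1.3857$)
$147 \left(M + l\right) = 147 \left(220 + \frac{97}{70}\right) = 147 \cdot \frac{15497}{70} = \frac{325437}{10}$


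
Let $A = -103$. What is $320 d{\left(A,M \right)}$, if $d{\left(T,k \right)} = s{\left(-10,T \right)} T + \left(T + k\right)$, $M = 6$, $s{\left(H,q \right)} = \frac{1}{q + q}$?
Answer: $-30880$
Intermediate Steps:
$s{\left(H,q \right)} = \frac{1}{2 q}$
$d{\left(T,k \right)} = \frac{1}{2} + T + k$ ($d{\left(T,k \right)} = \frac{1}{2 T} T + \left(T + k\right) = \frac{1}{2} + \left(T + k\right) = \frac{1}{2} + T + k$)
$320 d{\left(A,M \right)} = 320 \left(\frac{1}{2} - 103 + 6\right) = 320 \left(- \frac{193}{2}\right) = -30880$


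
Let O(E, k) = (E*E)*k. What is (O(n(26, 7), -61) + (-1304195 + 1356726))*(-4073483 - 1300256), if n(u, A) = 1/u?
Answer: -190826281386405/676 ≈ -2.8229e+11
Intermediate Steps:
O(E, k) = k*E**2 (O(E, k) = E**2*k = k*E**2)
(O(n(26, 7), -61) + (-1304195 + 1356726))*(-4073483 - 1300256) = (-61*(1/26)**2 + (-1304195 + 1356726))*(-4073483 - 1300256) = (-61*(1/26)**2 + 52531)*(-5373739) = (-61*1/676 + 52531)*(-5373739) = (-61/676 + 52531)*(-5373739) = (35510895/676)*(-5373739) = -190826281386405/676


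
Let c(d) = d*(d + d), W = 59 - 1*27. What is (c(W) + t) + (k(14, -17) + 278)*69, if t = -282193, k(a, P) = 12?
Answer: -260135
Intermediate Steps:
W = 32 (W = 59 - 27 = 32)
c(d) = 2*d**2 (c(d) = d*(2*d) = 2*d**2)
(c(W) + t) + (k(14, -17) + 278)*69 = (2*32**2 - 282193) + (12 + 278)*69 = (2*1024 - 282193) + 290*69 = (2048 - 282193) + 20010 = -280145 + 20010 = -260135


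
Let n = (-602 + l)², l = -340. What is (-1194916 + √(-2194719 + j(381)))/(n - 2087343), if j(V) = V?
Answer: 1194916/1199979 - I*√2194338/1199979 ≈ 0.99578 - 0.0012345*I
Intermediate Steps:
n = 887364 (n = (-602 - 340)² = (-942)² = 887364)
(-1194916 + √(-2194719 + j(381)))/(n - 2087343) = (-1194916 + √(-2194719 + 381))/(887364 - 2087343) = (-1194916 + √(-2194338))/(-1199979) = (-1194916 + I*√2194338)*(-1/1199979) = 1194916/1199979 - I*√2194338/1199979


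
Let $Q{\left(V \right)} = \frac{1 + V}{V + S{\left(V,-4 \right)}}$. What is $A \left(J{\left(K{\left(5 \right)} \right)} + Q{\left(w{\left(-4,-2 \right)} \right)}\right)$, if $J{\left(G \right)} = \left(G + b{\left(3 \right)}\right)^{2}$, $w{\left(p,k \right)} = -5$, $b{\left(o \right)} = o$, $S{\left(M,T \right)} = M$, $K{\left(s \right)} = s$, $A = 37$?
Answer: $\frac{11914}{5} \approx 2382.8$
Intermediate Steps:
$J{\left(G \right)} = \left(3 + G\right)^{2}$ ($J{\left(G \right)} = \left(G + 3\right)^{2} = \left(3 + G\right)^{2}$)
$Q{\left(V \right)} = \frac{1 + V}{2 V}$ ($Q{\left(V \right)} = \frac{1 + V}{V + V} = \frac{1 + V}{2 V}$)
$A \left(J{\left(K{\left(5 \right)} \right)} + Q{\left(w{\left(-4,-2 \right)} \right)}\right) = 37 \left(\left(3 + 5\right)^{2} + \frac{1 - 5}{2 \left(-5\right)}\right) = 37 \left(8^{2} + \frac{1}{2} \left(- \frac{1}{5}\right) \left(-4\right)\right) = 37 \left(64 + \frac{2}{5}\right) = 37 \cdot \frac{322}{5} = \frac{11914}{5}$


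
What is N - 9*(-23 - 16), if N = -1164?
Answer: -813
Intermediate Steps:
N - 9*(-23 - 16) = -1164 - 9*(-23 - 16) = -1164 - 9*(-39) = -1164 - 1*(-351) = -1164 + 351 = -813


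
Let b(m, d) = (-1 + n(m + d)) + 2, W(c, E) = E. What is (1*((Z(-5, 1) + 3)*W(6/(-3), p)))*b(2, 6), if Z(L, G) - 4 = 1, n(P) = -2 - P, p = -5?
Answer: 360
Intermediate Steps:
Z(L, G) = 5 (Z(L, G) = 4 + 1 = 5)
b(m, d) = -1 - d - m (b(m, d) = (-1 + (-2 - (m + d))) + 2 = (-1 + (-2 - (d + m))) + 2 = (-1 + (-2 + (-d - m))) + 2 = (-1 + (-2 - d - m)) + 2 = (-3 - d - m) + 2 = -1 - d - m)
(1*((Z(-5, 1) + 3)*W(6/(-3), p)))*b(2, 6) = (1*((5 + 3)*(-5)))*(-1 - 1*6 - 1*2) = (1*(8*(-5)))*(-1 - 6 - 2) = (1*(-40))*(-9) = -40*(-9) = 360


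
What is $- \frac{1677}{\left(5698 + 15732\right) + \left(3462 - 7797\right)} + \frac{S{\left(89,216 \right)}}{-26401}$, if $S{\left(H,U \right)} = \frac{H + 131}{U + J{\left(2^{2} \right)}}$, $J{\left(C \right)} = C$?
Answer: $- \frac{3407044}{34717315} \approx -0.098137$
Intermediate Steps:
$S{\left(H,U \right)} = \frac{131 + H}{4 + U}$ ($S{\left(H,U \right)} = \frac{H + 131}{U + 2^{2}} = \frac{131 + H}{U + 4} = \frac{131 + H}{4 + U}$)
$- \frac{1677}{\left(5698 + 15732\right) + \left(3462 - 7797\right)} + \frac{S{\left(89,216 \right)}}{-26401} = - \frac{1677}{\left(5698 + 15732\right) + \left(3462 - 7797\right)} + \frac{\frac{1}{4 + 216} \left(131 + 89\right)}{-26401} = - \frac{1677}{21430 - 4335} + \frac{1}{220} \cdot 220 \left(- \frac{1}{26401}\right) = - \frac{1677}{17095} + \frac{1}{220} \cdot 220 \left(- \frac{1}{26401}\right) = \left(-1677\right) \frac{1}{17095} + 1 \left(- \frac{1}{26401}\right) = - \frac{129}{1315} - \frac{1}{26401} = - \frac{3407044}{34717315}$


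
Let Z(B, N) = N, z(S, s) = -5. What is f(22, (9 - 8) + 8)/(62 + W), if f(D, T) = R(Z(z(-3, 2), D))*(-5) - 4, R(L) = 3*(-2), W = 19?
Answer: 26/81 ≈ 0.32099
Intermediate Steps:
R(L) = -6
f(D, T) = 26 (f(D, T) = -6*(-5) - 4 = 30 - 4 = 26)
f(22, (9 - 8) + 8)/(62 + W) = 26/(62 + 19) = 26/81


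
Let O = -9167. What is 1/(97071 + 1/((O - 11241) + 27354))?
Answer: 6946/674255167 ≈ 1.0302e-5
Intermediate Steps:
1/(97071 + 1/((O - 11241) + 27354)) = 1/(97071 + 1/((-9167 - 11241) + 27354)) = 1/(97071 + 1/(-20408 + 27354)) = 1/(97071 + 1/6946) = 1/(674255167/6946) = 6946/674255167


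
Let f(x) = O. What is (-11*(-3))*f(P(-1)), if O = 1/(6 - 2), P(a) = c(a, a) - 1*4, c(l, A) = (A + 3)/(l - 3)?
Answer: 33/4 ≈ 8.2500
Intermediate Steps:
c(l, A) = (3 + A)/(-3 + l)
P(a) = -4 + (3 + a)/(-3 + a) (P(a) = (3 + a)/(-3 + a) - 1*4 = (3 + a)/(-3 + a) - 4 = -4 + (3 + a)/(-3 + a))
O = 1/4 ≈ 0.25000
f(x) = 1/4
(-11*(-3))*f(P(-1)) = -11*(-3)*(1/4) = 33*(1/4) = 33/4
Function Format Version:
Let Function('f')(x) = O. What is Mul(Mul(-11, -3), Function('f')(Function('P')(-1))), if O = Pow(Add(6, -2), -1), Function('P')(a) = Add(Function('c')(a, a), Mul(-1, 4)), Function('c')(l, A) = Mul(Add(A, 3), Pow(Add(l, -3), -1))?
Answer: Rational(33, 4) ≈ 8.2500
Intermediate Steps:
Function('c')(l, A) = Mul(Pow(Add(-3, l), -1), Add(3, A)) (Function('c')(l, A) = Mul(Add(3, A), Pow(Add(-3, l), -1)) = Mul(Pow(Add(-3, l), -1), Add(3, A)))
Function('P')(a) = Add(-4, Mul(Pow(Add(-3, a), -1), Add(3, a))) (Function('P')(a) = Add(Mul(Pow(Add(-3, a), -1), Add(3, a)), Mul(-1, 4)) = Add(Mul(Pow(Add(-3, a), -1), Add(3, a)), -4) = Add(-4, Mul(Pow(Add(-3, a), -1), Add(3, a))))
O = Rational(1, 4) (O = Pow(4, -1) = Rational(1, 4) ≈ 0.25000)
Function('f')(x) = Rational(1, 4)
Mul(Mul(-11, -3), Function('f')(Function('P')(-1))) = Mul(Mul(-11, -3), Rational(1, 4)) = Mul(33, Rational(1, 4)) = Rational(33, 4)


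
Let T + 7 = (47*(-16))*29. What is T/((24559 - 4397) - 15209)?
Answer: -21815/4953 ≈ -4.4044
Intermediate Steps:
T = -21815 (T = -7 + (47*(-16))*29 = -7 - 752*29 = -7 - 21808 = -21815)
T/((24559 - 4397) - 15209) = -21815/((24559 - 4397) - 15209) = -21815/(20162 - 15209) = -21815/4953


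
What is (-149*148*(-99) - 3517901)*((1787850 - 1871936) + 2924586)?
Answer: -3791365896500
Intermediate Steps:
(-149*148*(-99) - 3517901)*((1787850 - 1871936) + 2924586) = (-22052*(-99) - 3517901)*(-84086 + 2924586) = (2183148 - 3517901)*2840500 = -1334753*2840500 = -3791365896500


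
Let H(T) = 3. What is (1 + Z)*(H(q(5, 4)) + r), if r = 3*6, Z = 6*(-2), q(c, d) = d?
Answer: -231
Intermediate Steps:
Z = -12
r = 18
(1 + Z)*(H(q(5, 4)) + r) = (1 - 12)*(3 + 18) = -11*21 = -231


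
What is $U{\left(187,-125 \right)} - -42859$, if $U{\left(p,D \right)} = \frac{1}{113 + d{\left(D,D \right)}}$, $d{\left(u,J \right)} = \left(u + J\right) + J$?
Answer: $\frac{11229057}{262} \approx 42859.0$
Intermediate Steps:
$d{\left(u,J \right)} = u + 2 J$ ($d{\left(u,J \right)} = \left(J + u\right) + J = u + 2 J$)
$U{\left(p,D \right)} = \frac{1}{113 + 3 D}$ ($U{\left(p,D \right)} = \frac{1}{113 + \left(D + 2 D\right)} = \frac{1}{113 + 3 D}$)
$U{\left(187,-125 \right)} - -42859 = \frac{1}{113 + 3 \left(-125\right)} - -42859 = \frac{1}{113 - 375} + 42859 = \frac{1}{-262} + 42859 = - \frac{1}{262} + 42859 = \frac{11229057}{262}$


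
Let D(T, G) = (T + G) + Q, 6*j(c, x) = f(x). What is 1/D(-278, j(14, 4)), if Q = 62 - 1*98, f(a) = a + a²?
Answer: -3/932 ≈ -0.0032189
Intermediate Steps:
j(c, x) = x*(1 + x)/6 (j(c, x) = (x*(1 + x))/6 = x*(1 + x)/6)
Q = -36 (Q = 62 - 98 = -36)
D(T, G) = -36 + G + T (D(T, G) = (T + G) - 36 = (G + T) - 36 = -36 + G + T)
1/D(-278, j(14, 4)) = 1/(-36 + (⅙)*4*(1 + 4) - 278) = 1/(-36 + (⅙)*4*5 - 278) = 1/(-36 + 10/3 - 278) = 1/(-932/3) = -3/932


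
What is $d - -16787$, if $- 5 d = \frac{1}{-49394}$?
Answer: $\frac{4145885391}{246970} \approx 16787.0$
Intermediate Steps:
$d = \frac{1}{246970}$ ($d = - \frac{1}{5 \left(-49394\right)} = \left(- \frac{1}{5}\right) \left(- \frac{1}{49394}\right) = \frac{1}{246970} \approx 4.0491 \cdot 10^{-6}$)
$d - -16787 = \frac{1}{246970} - -16787 = \frac{1}{246970} + \left(-5017 + 21804\right) = \frac{1}{246970} + 16787 = \frac{4145885391}{246970}$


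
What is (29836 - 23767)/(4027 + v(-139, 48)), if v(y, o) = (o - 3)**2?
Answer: 357/356 ≈ 1.0028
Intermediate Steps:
v(y, o) = (-3 + o)**2
(29836 - 23767)/(4027 + v(-139, 48)) = (29836 - 23767)/(4027 + (-3 + 48)**2) = 6069/(4027 + 45**2) = 6069/(4027 + 2025) = 6069/6052 = 6069*(1/6052) = 357/356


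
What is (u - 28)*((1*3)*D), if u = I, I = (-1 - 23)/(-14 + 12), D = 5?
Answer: -240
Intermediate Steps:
I = 12 (I = -24/(-2) = -24*(-½) = 12)
u = 12
(u - 28)*((1*3)*D) = (12 - 28)*((1*3)*5) = -48*5 = -16*15 = -240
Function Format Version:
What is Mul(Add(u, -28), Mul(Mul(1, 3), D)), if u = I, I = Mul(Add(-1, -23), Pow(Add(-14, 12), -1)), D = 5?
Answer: -240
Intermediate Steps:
I = 12 (I = Mul(-24, Pow(-2, -1)) = Mul(-24, Rational(-1, 2)) = 12)
u = 12
Mul(Add(u, -28), Mul(Mul(1, 3), D)) = Mul(Add(12, -28), Mul(Mul(1, 3), 5)) = Mul(-16, Mul(3, 5)) = Mul(-16, 15) = -240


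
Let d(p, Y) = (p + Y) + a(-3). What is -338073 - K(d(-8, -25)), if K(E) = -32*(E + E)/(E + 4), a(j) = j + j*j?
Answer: -7773951/23 ≈ -3.3800e+5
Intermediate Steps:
a(j) = j + j²
d(p, Y) = 6 + Y + p (d(p, Y) = (p + Y) - 3*(1 - 3) = (Y + p) - 3*(-2) = (Y + p) + 6 = 6 + Y + p)
K(E) = -64*E/(4 + E) (K(E) = -32*2*E/(4 + E) = -64*E/(4 + E))
-338073 - K(d(-8, -25)) = -338073 - (-64)*(6 - 25 - 8)/(4 + (6 - 25 - 8)) = -338073 - (-64)*(-27)/(4 - 27) = -338073 - (-64)*(-27)/(-23) = -338073 - (-64)*(-27)*(-1)/23 = -338073 - 1*(-1728/23) = -338073 + 1728/23 = -7773951/23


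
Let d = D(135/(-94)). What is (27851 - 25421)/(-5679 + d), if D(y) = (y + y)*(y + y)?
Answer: -298215/695927 ≈ -0.42851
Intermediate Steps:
D(y) = 4*y**2 (D(y) = (2*y)*(2*y) = 4*y**2)
d = 18225/2209 (d = 4*(135/(-94))**2 = 4*(135*(-1/94))**2 = 4*(-135/94)**2 = 4*(18225/8836) = 18225/2209 ≈ 8.2503)
(27851 - 25421)/(-5679 + d) = (27851 - 25421)/(-5679 + 18225/2209) = 2430/(-12526686/2209) = 2430*(-2209/12526686) = -298215/695927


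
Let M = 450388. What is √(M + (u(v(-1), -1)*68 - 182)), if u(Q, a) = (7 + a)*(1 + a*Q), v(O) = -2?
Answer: √451430 ≈ 671.89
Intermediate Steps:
u(Q, a) = (1 + Q*a)*(7 + a) (u(Q, a) = (7 + a)*(1 + Q*a) = (1 + Q*a)*(7 + a))
√(M + (u(v(-1), -1)*68 - 182)) = √(450388 + ((7 - 1 - 2*(-1)² + 7*(-2)*(-1))*68 - 182)) = √(450388 + ((7 - 1 - 2*1 + 14)*68 - 182)) = √(450388 + ((7 - 1 - 2 + 14)*68 - 182)) = √(450388 + (18*68 - 182)) = √(450388 + (1224 - 182)) = √(450388 + 1042) = √451430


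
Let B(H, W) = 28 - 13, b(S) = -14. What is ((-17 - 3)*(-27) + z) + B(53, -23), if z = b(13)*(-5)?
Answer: 625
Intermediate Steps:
B(H, W) = 15
z = 70 (z = -14*(-5) = 70)
((-17 - 3)*(-27) + z) + B(53, -23) = ((-17 - 3)*(-27) + 70) + 15 = (-20*(-27) + 70) + 15 = (540 + 70) + 15 = 610 + 15 = 625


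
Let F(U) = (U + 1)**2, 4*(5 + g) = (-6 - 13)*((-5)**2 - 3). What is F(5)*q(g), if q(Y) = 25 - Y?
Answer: 4842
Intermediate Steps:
g = -219/2 (g = -5 + ((-6 - 13)*((-5)**2 - 3))/4 = -5 + (-19*(25 - 3))/4 = -5 + (-19*22)/4 = -5 + (1/4)*(-418) = -5 - 209/2 = -219/2 ≈ -109.50)
F(U) = (1 + U)**2
F(5)*q(g) = (1 + 5)**2*(25 - 1*(-219/2)) = 6**2*(25 + 219/2) = 36*(269/2) = 4842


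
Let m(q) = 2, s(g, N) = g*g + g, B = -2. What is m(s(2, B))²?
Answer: 4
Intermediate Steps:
s(g, N) = g + g² (s(g, N) = g² + g = g + g²)
m(s(2, B))² = 2² = 4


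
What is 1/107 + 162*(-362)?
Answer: -6274907/107 ≈ -58644.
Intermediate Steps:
1/107 + 162*(-362) = 1/107 - 58644 = -6274907/107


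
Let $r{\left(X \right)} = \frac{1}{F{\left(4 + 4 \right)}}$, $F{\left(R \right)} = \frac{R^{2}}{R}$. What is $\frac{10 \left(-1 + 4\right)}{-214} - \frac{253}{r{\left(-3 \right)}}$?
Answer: $- \frac{216583}{107} \approx -2024.1$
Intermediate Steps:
$F{\left(R \right)} = R$
$r{\left(X \right)} = \frac{1}{8}$ ($r{\left(X \right)} = \frac{1}{4 + 4} = \frac{1}{8}$)
$\frac{10 \left(-1 + 4\right)}{-214} - \frac{253}{r{\left(-3 \right)}} = \frac{10 \left(-1 + 4\right)}{-214} - 253 \frac{1}{\frac{1}{8}} = 10 \cdot 3 \left(- \frac{1}{214}\right) - 2024 = 30 \left(- \frac{1}{214}\right) - 2024 = - \frac{15}{107} - 2024 = - \frac{216583}{107}$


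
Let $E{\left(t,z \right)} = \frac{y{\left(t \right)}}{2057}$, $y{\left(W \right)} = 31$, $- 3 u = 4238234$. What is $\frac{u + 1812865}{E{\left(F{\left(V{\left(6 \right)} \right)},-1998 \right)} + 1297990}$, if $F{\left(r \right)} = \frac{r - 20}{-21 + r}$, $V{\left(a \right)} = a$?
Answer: $\frac{2469142577}{8009896383} \approx 0.30826$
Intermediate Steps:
$u = - \frac{4238234}{3}$ ($u = \left(- \frac{1}{3}\right) 4238234 = - \frac{4238234}{3} \approx -1.4127 \cdot 10^{6}$)
$F{\left(r \right)} = \frac{-20 + r}{-21 + r}$
$E{\left(t,z \right)} = \frac{31}{2057}$
$\frac{u + 1812865}{E{\left(F{\left(V{\left(6 \right)} \right)},-1998 \right)} + 1297990} = \frac{- \frac{4238234}{3} + 1812865}{\frac{31}{2057} + 1297990} = \frac{1200361}{3 \cdot \frac{2669965461}{2057}} = \frac{1200361}{3} \cdot \frac{2057}{2669965461} = \frac{2469142577}{8009896383}$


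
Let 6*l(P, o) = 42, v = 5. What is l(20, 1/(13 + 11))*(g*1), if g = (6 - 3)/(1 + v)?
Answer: 7/2 ≈ 3.5000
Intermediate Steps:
g = 1/2 (g = (6 - 3)/(1 + 5) = 3/6 = 3*(1/6) = 1/2 ≈ 0.50000)
l(P, o) = 7 (l(P, o) = (1/6)*42 = 7)
l(20, 1/(13 + 11))*(g*1) = 7*((1/2)*1) = 7*(1/2) = 7/2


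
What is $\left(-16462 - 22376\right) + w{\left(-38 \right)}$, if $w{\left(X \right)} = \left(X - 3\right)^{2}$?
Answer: $-37157$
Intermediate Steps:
$w{\left(X \right)} = \left(-3 + X\right)^{2}$
$\left(-16462 - 22376\right) + w{\left(-38 \right)} = \left(-16462 - 22376\right) + \left(-3 - 38\right)^{2} = -38838 + \left(-41\right)^{2} = -38838 + 1681 = -37157$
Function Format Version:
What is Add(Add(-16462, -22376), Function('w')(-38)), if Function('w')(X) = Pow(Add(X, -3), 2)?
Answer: -37157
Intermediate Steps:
Function('w')(X) = Pow(Add(-3, X), 2)
Add(Add(-16462, -22376), Function('w')(-38)) = Add(Add(-16462, -22376), Pow(Add(-3, -38), 2)) = Add(-38838, Pow(-41, 2)) = Add(-38838, 1681) = -37157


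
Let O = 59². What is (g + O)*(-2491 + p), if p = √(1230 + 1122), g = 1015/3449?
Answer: -29909397144/3449 + 336195552*√3/3449 ≈ -8.5031e+6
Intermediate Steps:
g = 1015/3449 (g = 1015*(1/3449) = 1015/3449 ≈ 0.29429)
p = 28*√3 (p = √2352 = 28*√3 ≈ 48.497)
O = 3481
(g + O)*(-2491 + p) = (1015/3449 + 3481)*(-2491 + 28*√3) = 12006984*(-2491 + 28*√3)/3449 = -29909397144/3449 + 336195552*√3/3449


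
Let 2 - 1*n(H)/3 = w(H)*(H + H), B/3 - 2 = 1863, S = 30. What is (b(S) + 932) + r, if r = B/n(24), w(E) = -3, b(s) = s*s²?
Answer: 4079937/146 ≈ 27945.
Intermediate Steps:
B = 5595 (B = 6 + 3*1863 = 6 + 5589 = 5595)
b(s) = s³
n(H) = 6 + 18*H (n(H) = 6 - (-9)*(H + H) = 6 - (-9)*2*H = 6 - (-18)*H = 6 + 18*H)
r = 1865/146 (r = 5595/(6 + 18*24) = 5595/(6 + 432) = 5595/438 = 5595*(1/438) = 1865/146 ≈ 12.774)
(b(S) + 932) + r = (30³ + 932) + 1865/146 = (27000 + 932) + 1865/146 = 27932 + 1865/146 = 4079937/146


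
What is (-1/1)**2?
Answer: 1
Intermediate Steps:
(-1/1)**2 = (-1*1)**2 = (-1)**2 = 1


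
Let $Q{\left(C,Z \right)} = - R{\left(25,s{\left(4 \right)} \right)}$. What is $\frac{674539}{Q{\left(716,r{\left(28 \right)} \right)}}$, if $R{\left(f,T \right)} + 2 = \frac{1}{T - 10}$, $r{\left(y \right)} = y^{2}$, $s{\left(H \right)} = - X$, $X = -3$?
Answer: $\frac{4721773}{15} \approx 3.1479 \cdot 10^{5}$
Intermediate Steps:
$s{\left(H \right)} = 3$ ($s{\left(H \right)} = \left(-1\right) \left(-3\right) = 3$)
$R{\left(f,T \right)} = -2 + \frac{1}{-10 + T}$ ($R{\left(f,T \right)} = -2 + \frac{1}{T - 10} = -2 + \frac{1}{-10 + T}$)
$Q{\left(C,Z \right)} = \frac{15}{7}$ ($Q{\left(C,Z \right)} = - \frac{21 - 6}{-10 + 3} = - \frac{21 - 6}{-7} = - \frac{\left(-1\right) 15}{7} = \left(-1\right) \left(- \frac{15}{7}\right) = \frac{15}{7}$)
$\frac{674539}{Q{\left(716,r{\left(28 \right)} \right)}} = \frac{674539}{\frac{15}{7}} = 674539 \cdot \frac{7}{15} = \frac{4721773}{15}$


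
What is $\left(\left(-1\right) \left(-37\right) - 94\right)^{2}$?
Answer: $3249$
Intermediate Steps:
$\left(\left(-1\right) \left(-37\right) - 94\right)^{2} = \left(37 - 94\right)^{2} = \left(-57\right)^{2} = 3249$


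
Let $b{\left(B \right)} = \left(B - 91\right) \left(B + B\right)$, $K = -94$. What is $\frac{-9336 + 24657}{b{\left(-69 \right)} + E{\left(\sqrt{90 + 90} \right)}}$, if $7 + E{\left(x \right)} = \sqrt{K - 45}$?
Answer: $\frac{338180433}{487217468} - \frac{15321 i \sqrt{139}}{487217468} \approx 0.69411 - 0.00037074 i$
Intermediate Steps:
$b{\left(B \right)} = 2 B \left(-91 + B\right)$ ($b{\left(B \right)} = \left(-91 + B\right) 2 B = 2 B \left(-91 + B\right)$)
$E{\left(x \right)} = -7 + i \sqrt{139}$ ($E{\left(x \right)} = -7 + \sqrt{-94 - 45} = -7 + \sqrt{-139} = -7 + i \sqrt{139}$)
$\frac{-9336 + 24657}{b{\left(-69 \right)} + E{\left(\sqrt{90 + 90} \right)}} = \frac{-9336 + 24657}{2 \left(-69\right) \left(-91 - 69\right) - \left(7 - i \sqrt{139}\right)} = \frac{15321}{2 \left(-69\right) \left(-160\right) - \left(7 - i \sqrt{139}\right)} = \frac{15321}{22080 - \left(7 - i \sqrt{139}\right)} = \frac{15321}{22073 + i \sqrt{139}}$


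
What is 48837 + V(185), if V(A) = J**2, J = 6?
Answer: 48873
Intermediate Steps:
V(A) = 36 (V(A) = 6**2 = 36)
48837 + V(185) = 48837 + 36 = 48873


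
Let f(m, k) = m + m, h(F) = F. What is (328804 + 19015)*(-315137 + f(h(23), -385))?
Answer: -109594636529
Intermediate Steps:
f(m, k) = 2*m
(328804 + 19015)*(-315137 + f(h(23), -385)) = (328804 + 19015)*(-315137 + 2*23) = 347819*(-315137 + 46) = 347819*(-315091) = -109594636529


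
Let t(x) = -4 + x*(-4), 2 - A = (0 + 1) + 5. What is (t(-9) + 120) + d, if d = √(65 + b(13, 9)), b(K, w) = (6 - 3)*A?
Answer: 152 + √53 ≈ 159.28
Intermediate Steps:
A = -4 (A = 2 - ((0 + 1) + 5) = 2 - (1 + 5) = 2 - 1*6 = 2 - 6 = -4)
b(K, w) = -12 (b(K, w) = (6 - 3)*(-4) = 3*(-4) = -12)
d = √53 (d = √(65 - 12) = √53 ≈ 7.2801)
t(x) = -4 - 4*x
(t(-9) + 120) + d = ((-4 - 4*(-9)) + 120) + √53 = ((-4 + 36) + 120) + √53 = (32 + 120) + √53 = 152 + √53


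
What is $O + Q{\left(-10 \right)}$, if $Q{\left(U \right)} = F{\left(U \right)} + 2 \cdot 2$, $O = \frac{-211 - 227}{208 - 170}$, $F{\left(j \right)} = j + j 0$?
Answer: $- \frac{333}{19} \approx -17.526$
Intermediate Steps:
$F{\left(j \right)} = j$ ($F{\left(j \right)} = j + 0 = j$)
$O = - \frac{219}{19}$ ($O = - \frac{438}{38} = \left(-438\right) \frac{1}{38} = - \frac{219}{19} \approx -11.526$)
$Q{\left(U \right)} = 4 + U$ ($Q{\left(U \right)} = U + 2 \cdot 2 = U + 4 = 4 + U$)
$O + Q{\left(-10 \right)} = - \frac{219}{19} + \left(4 - 10\right) = - \frac{219}{19} - 6 = - \frac{333}{19}$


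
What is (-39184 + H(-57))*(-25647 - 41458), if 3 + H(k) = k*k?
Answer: 2411619490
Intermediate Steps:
H(k) = -3 + k² (H(k) = -3 + k*k = -3 + k²)
(-39184 + H(-57))*(-25647 - 41458) = (-39184 + (-3 + (-57)²))*(-25647 - 41458) = (-39184 + (-3 + 3249))*(-67105) = (-39184 + 3246)*(-67105) = -35938*(-67105) = 2411619490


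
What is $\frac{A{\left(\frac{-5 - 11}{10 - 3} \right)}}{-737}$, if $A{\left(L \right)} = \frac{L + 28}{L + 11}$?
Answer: $- \frac{180}{44957} \approx -0.0040038$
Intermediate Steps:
$A{\left(L \right)} = \frac{28 + L}{11 + L}$
$\frac{A{\left(\frac{-5 - 11}{10 - 3} \right)}}{-737} = \frac{\frac{1}{11 + \frac{-5 - 11}{10 - 3}} \left(28 + \frac{-5 - 11}{10 - 3}\right)}{-737} = \frac{28 - \frac{16}{7}}{11 - \frac{16}{7}} \left(- \frac{1}{737}\right) = \frac{1}{\frac{61}{7}} \cdot \frac{180}{7} \left(- \frac{1}{737}\right) = \frac{7}{61} \cdot \frac{180}{7} \left(- \frac{1}{737}\right) = \frac{180}{61} \left(- \frac{1}{737}\right) = - \frac{180}{44957}$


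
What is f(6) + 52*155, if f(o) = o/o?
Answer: 8061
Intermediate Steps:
f(o) = 1
f(6) + 52*155 = 1 + 52*155 = 1 + 8060 = 8061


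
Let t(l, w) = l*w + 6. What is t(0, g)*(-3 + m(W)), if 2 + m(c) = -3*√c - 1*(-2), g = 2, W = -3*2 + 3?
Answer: -18 - 18*I*√3 ≈ -18.0 - 31.177*I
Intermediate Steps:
W = -3 (W = -6 + 3 = -3)
t(l, w) = 6 + l*w
m(c) = -3*√c (m(c) = -2 + (-3*√c - 1*(-2)) = -2 + (-3*√c + 2) = -2 + (2 - 3*√c) = -3*√c)
t(0, g)*(-3 + m(W)) = (6 + 0*2)*(-3 - 3*I*√3) = (6 + 0)*(-3 - 3*I*√3) = 6*(-3 - 3*I*√3) = -18 - 18*I*√3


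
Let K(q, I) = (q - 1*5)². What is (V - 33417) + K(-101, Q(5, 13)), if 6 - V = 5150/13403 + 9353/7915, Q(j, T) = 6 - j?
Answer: -2352595340884/106084745 ≈ -22177.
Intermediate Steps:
K(q, I) = (-5 + q)² (K(q, I) = (q - 5)² = (-5 + q)²)
V = 470387961/106084745 (V = 6 - (5150/13403 + 9353/7915) = 6 - 1*166120509/106084745 = 6 - 166120509/106084745 = 470387961/106084745 ≈ 4.4341)
(V - 33417) + K(-101, Q(5, 13)) = (470387961/106084745 - 33417) + (-5 - 101)² = -3544563535704/106084745 + (-106)² = -3544563535704/106084745 + 11236 = -2352595340884/106084745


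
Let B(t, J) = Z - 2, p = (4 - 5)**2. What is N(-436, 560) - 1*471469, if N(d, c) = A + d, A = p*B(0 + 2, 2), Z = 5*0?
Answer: -471907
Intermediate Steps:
Z = 0
p = 1 (p = (-1)**2 = 1)
B(t, J) = -2 (B(t, J) = 0 - 2 = -2)
A = -2 (A = 1*(-2) = -2)
N(d, c) = -2 + d
N(-436, 560) - 1*471469 = (-2 - 436) - 1*471469 = -438 - 471469 = -471907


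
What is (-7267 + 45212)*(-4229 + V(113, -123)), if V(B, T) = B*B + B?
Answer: 328338085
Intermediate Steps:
V(B, T) = B + B² (V(B, T) = B² + B = B + B²)
(-7267 + 45212)*(-4229 + V(113, -123)) = (-7267 + 45212)*(-4229 + 113*(1 + 113)) = 37945*(-4229 + 113*114) = 37945*(-4229 + 12882) = 37945*8653 = 328338085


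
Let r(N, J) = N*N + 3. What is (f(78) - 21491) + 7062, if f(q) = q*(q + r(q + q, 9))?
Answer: 1890097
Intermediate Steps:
r(N, J) = 3 + N² (r(N, J) = N² + 3 = 3 + N²)
f(q) = q*(3 + q + 4*q²) (f(q) = q*(q + (3 + (q + q)²)) = q*(q + (3 + (2*q)²)) = q*(q + (3 + 4*q²)) = q*(3 + q + 4*q²))
(f(78) - 21491) + 7062 = (78*(3 + 78 + 4*78²) - 21491) + 7062 = (78*(3 + 78 + 4*6084) - 21491) + 7062 = (78*(3 + 78 + 24336) - 21491) + 7062 = (78*24417 - 21491) + 7062 = (1904526 - 21491) + 7062 = 1883035 + 7062 = 1890097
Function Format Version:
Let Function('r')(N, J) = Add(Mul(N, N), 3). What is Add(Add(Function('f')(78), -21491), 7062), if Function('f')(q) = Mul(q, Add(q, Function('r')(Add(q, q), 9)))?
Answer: 1890097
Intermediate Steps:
Function('r')(N, J) = Add(3, Pow(N, 2)) (Function('r')(N, J) = Add(Pow(N, 2), 3) = Add(3, Pow(N, 2)))
Function('f')(q) = Mul(q, Add(3, q, Mul(4, Pow(q, 2)))) (Function('f')(q) = Mul(q, Add(q, Add(3, Pow(Add(q, q), 2)))) = Mul(q, Add(q, Add(3, Pow(Mul(2, q), 2)))) = Mul(q, Add(q, Add(3, Mul(4, Pow(q, 2))))) = Mul(q, Add(3, q, Mul(4, Pow(q, 2)))))
Add(Add(Function('f')(78), -21491), 7062) = Add(Add(Mul(78, Add(3, 78, Mul(4, Pow(78, 2)))), -21491), 7062) = Add(Add(Mul(78, Add(3, 78, Mul(4, 6084))), -21491), 7062) = Add(Add(Mul(78, Add(3, 78, 24336)), -21491), 7062) = Add(Add(Mul(78, 24417), -21491), 7062) = Add(Add(1904526, -21491), 7062) = Add(1883035, 7062) = 1890097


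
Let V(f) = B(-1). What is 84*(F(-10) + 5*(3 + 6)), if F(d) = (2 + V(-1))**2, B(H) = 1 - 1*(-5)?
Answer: 9156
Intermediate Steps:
B(H) = 6 (B(H) = 1 + 5 = 6)
V(f) = 6
F(d) = 64 (F(d) = (2 + 6)**2 = 8**2 = 64)
84*(F(-10) + 5*(3 + 6)) = 84*(64 + 5*(3 + 6)) = 84*(64 + 5*9) = 84*(64 + 45) = 84*109 = 9156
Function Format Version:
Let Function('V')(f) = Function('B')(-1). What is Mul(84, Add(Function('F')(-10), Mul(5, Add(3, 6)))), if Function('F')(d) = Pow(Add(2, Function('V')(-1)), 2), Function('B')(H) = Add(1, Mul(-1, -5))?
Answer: 9156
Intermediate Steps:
Function('B')(H) = 6 (Function('B')(H) = Add(1, 5) = 6)
Function('V')(f) = 6
Function('F')(d) = 64 (Function('F')(d) = Pow(Add(2, 6), 2) = Pow(8, 2) = 64)
Mul(84, Add(Function('F')(-10), Mul(5, Add(3, 6)))) = Mul(84, Add(64, Mul(5, Add(3, 6)))) = Mul(84, Add(64, Mul(5, 9))) = Mul(84, Add(64, 45)) = Mul(84, 109) = 9156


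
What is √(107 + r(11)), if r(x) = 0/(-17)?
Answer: √107 ≈ 10.344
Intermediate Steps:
r(x) = 0 (r(x) = 0*(-1/17) = 0)
√(107 + r(11)) = √(107 + 0) = √107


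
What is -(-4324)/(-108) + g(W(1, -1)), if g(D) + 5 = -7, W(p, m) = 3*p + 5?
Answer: -1405/27 ≈ -52.037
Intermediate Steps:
W(p, m) = 5 + 3*p
g(D) = -12 (g(D) = -5 - 7 = -12)
-(-4324)/(-108) + g(W(1, -1)) = -(-4324)/(-108) - 12 = -(-4324)*(-1)/108 - 12 = -92*47/108 - 12 = -1081/27 - 12 = -1405/27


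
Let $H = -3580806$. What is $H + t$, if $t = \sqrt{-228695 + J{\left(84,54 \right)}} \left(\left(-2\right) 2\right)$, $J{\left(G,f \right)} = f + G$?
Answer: $-3580806 - 4 i \sqrt{228557} \approx -3.5808 \cdot 10^{6} - 1912.3 i$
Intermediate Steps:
$J{\left(G,f \right)} = G + f$
$t = - 4 i \sqrt{228557}$ ($t = \sqrt{-228695 + \left(84 + 54\right)} \left(\left(-2\right) 2\right) = \sqrt{-228695 + 138} \left(-4\right) = \sqrt{-228557} \left(-4\right) = i \sqrt{228557} \left(-4\right) = - 4 i \sqrt{228557} \approx - 1912.3 i$)
$H + t = -3580806 - 4 i \sqrt{228557}$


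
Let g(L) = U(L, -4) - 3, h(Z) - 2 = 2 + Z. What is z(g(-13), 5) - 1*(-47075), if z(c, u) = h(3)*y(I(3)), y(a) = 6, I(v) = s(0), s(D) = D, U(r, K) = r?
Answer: 47117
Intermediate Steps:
h(Z) = 4 + Z (h(Z) = 2 + (2 + Z) = 4 + Z)
I(v) = 0
g(L) = -3 + L (g(L) = L - 3 = -3 + L)
z(c, u) = 42 (z(c, u) = (4 + 3)*6 = 7*6 = 42)
z(g(-13), 5) - 1*(-47075) = 42 - 1*(-47075) = 42 + 47075 = 47117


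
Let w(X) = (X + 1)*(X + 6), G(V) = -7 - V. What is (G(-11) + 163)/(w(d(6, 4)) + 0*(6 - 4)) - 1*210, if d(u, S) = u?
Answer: -17473/84 ≈ -208.01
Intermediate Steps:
w(X) = (1 + X)*(6 + X)
(G(-11) + 163)/(w(d(6, 4)) + 0*(6 - 4)) - 1*210 = ((-7 - 1*(-11)) + 163)/((6 + 6² + 7*6) + 0*(6 - 4)) - 1*210 = ((-7 + 11) + 163)/((6 + 36 + 42) + 0*2) - 210 = (4 + 163)/(84 + 0) - 210 = 167/84 - 210 = -17473/84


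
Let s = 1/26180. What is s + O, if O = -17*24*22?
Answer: -234991679/26180 ≈ -8976.0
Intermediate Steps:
O = -8976 (O = -408*22 = -8976)
s = 1/26180 ≈ 3.8197e-5
s + O = 1/26180 - 8976 = -234991679/26180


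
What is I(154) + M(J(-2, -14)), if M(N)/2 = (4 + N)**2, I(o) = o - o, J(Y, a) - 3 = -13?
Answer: 72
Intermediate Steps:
J(Y, a) = -10 (J(Y, a) = 3 - 13 = -10)
I(o) = 0
M(N) = 2*(4 + N)**2
I(154) + M(J(-2, -14)) = 0 + 2*(4 - 10)**2 = 0 + 2*(-6)**2 = 0 + 2*36 = 0 + 72 = 72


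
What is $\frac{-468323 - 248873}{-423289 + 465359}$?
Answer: $- \frac{358598}{21035} \approx -17.048$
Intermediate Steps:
$\frac{-468323 - 248873}{-423289 + 465359} = - \frac{717196}{42070} = \left(-717196\right) \frac{1}{42070} = - \frac{358598}{21035}$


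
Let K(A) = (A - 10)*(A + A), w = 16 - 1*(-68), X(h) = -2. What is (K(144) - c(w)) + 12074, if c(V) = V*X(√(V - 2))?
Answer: 50834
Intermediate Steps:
w = 84 (w = 16 + 68 = 84)
c(V) = -2*V (c(V) = V*(-2) = -2*V)
K(A) = 2*A*(-10 + A) (K(A) = (-10 + A)*(2*A) = 2*A*(-10 + A))
(K(144) - c(w)) + 12074 = (2*144*(-10 + 144) - (-2)*84) + 12074 = (2*144*134 - 1*(-168)) + 12074 = (38592 + 168) + 12074 = 38760 + 12074 = 50834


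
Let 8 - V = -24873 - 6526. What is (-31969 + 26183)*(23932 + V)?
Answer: -320191454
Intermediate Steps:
V = 31407 (V = 8 - (-24873 - 6526) = 8 - 1*(-31399) = 8 + 31399 = 31407)
(-31969 + 26183)*(23932 + V) = (-31969 + 26183)*(23932 + 31407) = -5786*55339 = -320191454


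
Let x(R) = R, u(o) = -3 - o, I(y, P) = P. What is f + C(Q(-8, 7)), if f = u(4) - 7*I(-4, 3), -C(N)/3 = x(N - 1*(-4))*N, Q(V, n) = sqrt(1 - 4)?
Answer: -19 - 12*I*sqrt(3) ≈ -19.0 - 20.785*I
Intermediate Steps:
Q(V, n) = I*sqrt(3) (Q(V, n) = sqrt(-3) = I*sqrt(3))
C(N) = -3*N*(4 + N) (C(N) = -3*(N - 1*(-4))*N = -3*(N + 4)*N = -3*(4 + N)*N = -3*N*(4 + N))
f = -28 (f = (-3 - 1*4) - 7*3 = (-3 - 4) - 21 = -7 - 21 = -28)
f + C(Q(-8, 7)) = -28 - 3*I*sqrt(3)*(4 + I*sqrt(3))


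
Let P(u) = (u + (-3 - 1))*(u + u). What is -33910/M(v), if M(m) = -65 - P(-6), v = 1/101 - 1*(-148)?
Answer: 6782/37 ≈ 183.30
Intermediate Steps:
v = 14949/101 (v = 1/101 + 148 = 14949/101 ≈ 148.01)
P(u) = 2*u*(-4 + u) (P(u) = (u - 4)*(2*u) = (-4 + u)*(2*u) = 2*u*(-4 + u))
M(m) = -185 (M(m) = -65 - 2*(-6)*(-4 - 6) = -65 - 2*(-6)*(-10) = -65 - 1*120 = -65 - 120 = -185)
-33910/M(v) = -33910/(-185) = -33910*(-1/185) = 6782/37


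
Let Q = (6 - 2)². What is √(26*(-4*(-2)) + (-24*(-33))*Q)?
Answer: 4*√805 ≈ 113.49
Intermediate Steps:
Q = 16 (Q = 4² = 16)
√(26*(-4*(-2)) + (-24*(-33))*Q) = √(26*(-4*(-2)) - 24*(-33)*16) = √(26*8 + 792*16) = √(208 + 12672) = √12880 = 4*√805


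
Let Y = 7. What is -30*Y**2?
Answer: -1470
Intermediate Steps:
-30*Y**2 = -30*7**2 = -30*49 = -1470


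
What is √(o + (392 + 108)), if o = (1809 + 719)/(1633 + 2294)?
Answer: 2*√1930147989/3927 ≈ 22.375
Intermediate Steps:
o = 2528/3927 ≈ 0.64375
√(o + (392 + 108)) = √(2528/3927 + (392 + 108)) = √(2528/3927 + 500) = √(1966028/3927) = 2*√1930147989/3927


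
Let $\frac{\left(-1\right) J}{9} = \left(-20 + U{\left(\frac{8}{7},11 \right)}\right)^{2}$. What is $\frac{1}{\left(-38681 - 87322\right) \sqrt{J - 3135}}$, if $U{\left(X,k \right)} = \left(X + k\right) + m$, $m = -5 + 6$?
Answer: $\frac{7 i \sqrt{174351}}{21968749053} \approx 1.3305 \cdot 10^{-7} i$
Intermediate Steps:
$m = 1$
$U{\left(X,k \right)} = 1 + X + k$ ($U{\left(X,k \right)} = \left(X + k\right) + 1 = 1 + X + k$)
$J = - \frac{20736}{49}$ ($J = - 9 \left(-20 + \left(1 + \frac{8}{7} + 11\right)\right)^{2} = - 9 \left(-20 + \frac{92}{7}\right)^{2} = - 9 \left(- \frac{48}{7}\right)^{2} = \left(-9\right) \frac{2304}{49} = - \frac{20736}{49} \approx -423.18$)
$\frac{1}{\left(-38681 - 87322\right) \sqrt{J - 3135}} = \frac{1}{\left(-38681 - 87322\right) \sqrt{- \frac{20736}{49} - 3135}} = \frac{1}{\left(-126003\right) \sqrt{- \frac{174351}{49}}} = - \frac{1}{126003 \frac{i \sqrt{174351}}{7}} = - \frac{\left(- \frac{7}{174351}\right) i \sqrt{174351}}{126003} = \frac{7 i \sqrt{174351}}{21968749053}$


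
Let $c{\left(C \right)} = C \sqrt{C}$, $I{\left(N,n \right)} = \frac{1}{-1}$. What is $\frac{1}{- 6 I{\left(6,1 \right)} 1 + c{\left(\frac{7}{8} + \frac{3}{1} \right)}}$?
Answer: $- \frac{3072}{11359} + \frac{496 \sqrt{62}}{11359} \approx 0.073379$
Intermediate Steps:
$I{\left(N,n \right)} = -1$
$c{\left(C \right)} = C^{\frac{3}{2}}$
$\frac{1}{- 6 I{\left(6,1 \right)} 1 + c{\left(\frac{7}{8} + \frac{3}{1} \right)}} = \frac{1}{\left(-6\right) \left(-1\right) 1 + \left(\frac{7}{8} + \frac{3}{1}\right)^{\frac{3}{2}}} = \frac{1}{6 \cdot 1 + \left(7 \cdot \frac{1}{8} + 3 \cdot 1\right)^{\frac{3}{2}}} = \frac{1}{6 + \left(\frac{7}{8} + 3\right)^{\frac{3}{2}}} = \frac{1}{6 + \left(\frac{31}{8}\right)^{\frac{3}{2}}} = \frac{1}{6 + \frac{31 \sqrt{62}}{32}}$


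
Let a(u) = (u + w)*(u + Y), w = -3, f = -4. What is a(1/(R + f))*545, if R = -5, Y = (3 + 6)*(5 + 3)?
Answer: -9873220/81 ≈ -1.2189e+5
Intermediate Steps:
Y = 72 (Y = 9*8 = 72)
a(u) = (-3 + u)*(72 + u) (a(u) = (u - 3)*(u + 72) = (-3 + u)*(72 + u))
a(1/(R + f))*545 = (-216 + (1/(-5 - 4))² + 69/(-5 - 4))*545 = (-216 + (1/(-9))² + 69/(-9))*545 = (-216 + (-⅑)² + 69*(-⅑))*545 = (-216 + 1/81 - 23/3)*545 = -18116/81*545 = -9873220/81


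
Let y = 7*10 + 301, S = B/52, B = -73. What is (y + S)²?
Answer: 369369961/2704 ≈ 1.3660e+5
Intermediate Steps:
S = -73/52 ≈ -1.4038
y = 371 (y = 70 + 301 = 371)
(y + S)² = (371 - 73/52)² = (19219/52)² = 369369961/2704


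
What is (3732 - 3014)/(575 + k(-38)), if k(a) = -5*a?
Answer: 718/765 ≈ 0.93856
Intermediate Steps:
(3732 - 3014)/(575 + k(-38)) = (3732 - 3014)/(575 - 5*(-38)) = 718/(575 + 190) = 718/765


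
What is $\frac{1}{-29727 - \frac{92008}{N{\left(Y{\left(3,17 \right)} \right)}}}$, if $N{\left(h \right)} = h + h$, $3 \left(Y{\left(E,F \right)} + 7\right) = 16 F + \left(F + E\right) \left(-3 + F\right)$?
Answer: $- \frac{177}{5307683} \approx -3.3348 \cdot 10^{-5}$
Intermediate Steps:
$Y{\left(E,F \right)} = -7 + \frac{16 F}{3} + \frac{\left(-3 + F\right) \left(E + F\right)}{3}$ ($Y{\left(E,F \right)} = -7 + \frac{16 F + \left(F + E\right) \left(-3 + F\right)}{3} = -7 + \frac{16 F + \left(E + F\right) \left(-3 + F\right)}{3} = -7 + \frac{16 F + \left(-3 + F\right) \left(E + F\right)}{3} = -7 + \left(\frac{16 F}{3} + \frac{\left(-3 + F\right) \left(E + F\right)}{3}\right) = -7 + \frac{16 F}{3} + \frac{\left(-3 + F\right) \left(E + F\right)}{3}$)
$N{\left(h \right)} = 2 h$
$\frac{1}{-29727 - \frac{92008}{N{\left(Y{\left(3,17 \right)} \right)}}} = \frac{1}{-29727 - \frac{92008}{2 \left(-7 - 3 + \frac{17^{2}}{3} + \frac{13}{3} \cdot 17 + \frac{1}{3} \cdot 3 \cdot 17\right)}} = \frac{1}{-29727 - \frac{92008}{2 \left(-7 - 3 + \frac{1}{3} \cdot 289 + \frac{221}{3} + 17\right)}} = \frac{1}{-29727 - \frac{92008}{2 \left(-7 - 3 + \frac{289}{3} + \frac{221}{3} + 17\right)}} = \frac{1}{-29727 - \frac{92008}{2 \cdot 177}} = \frac{1}{-29727 - \frac{92008}{354}} = \frac{1}{-29727 - \frac{46004}{177}} = \frac{1}{- \frac{5307683}{177}} = - \frac{177}{5307683}$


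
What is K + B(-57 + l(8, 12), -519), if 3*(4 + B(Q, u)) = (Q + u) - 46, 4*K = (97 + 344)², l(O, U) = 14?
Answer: 580963/12 ≈ 48414.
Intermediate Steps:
K = 194481/4 (K = (97 + 344)²/4 = (¼)*441² = (¼)*194481 = 194481/4 ≈ 48620.)
B(Q, u) = -58/3 + Q/3 + u/3 (B(Q, u) = -4 + ((Q + u) - 46)/3 = -4 + (-46 + Q + u)/3 = -4 + (-46/3 + Q/3 + u/3) = -58/3 + Q/3 + u/3)
K + B(-57 + l(8, 12), -519) = 194481/4 + (-58/3 + (-57 + 14)/3 + (⅓)*(-519)) = 194481/4 + (-58/3 + (⅓)*(-43) - 173) = 194481/4 + (-58/3 - 43/3 - 173) = 194481/4 - 620/3 = 580963/12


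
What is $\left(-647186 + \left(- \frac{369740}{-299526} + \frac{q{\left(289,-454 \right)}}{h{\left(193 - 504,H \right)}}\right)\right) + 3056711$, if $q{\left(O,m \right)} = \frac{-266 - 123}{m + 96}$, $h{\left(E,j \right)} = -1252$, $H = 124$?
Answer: $\frac{161742274338630313}{67126172808} \approx 2.4095 \cdot 10^{6}$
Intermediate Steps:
$q{\left(O,m \right)} = - \frac{389}{96 + m}$
$\left(-647186 + \left(- \frac{369740}{-299526} + \frac{q{\left(289,-454 \right)}}{h{\left(193 - 504,H \right)}}\right)\right) + 3056711 = \left(-647186 + \left(- \frac{369740}{-299526} + \frac{\left(-389\right) \frac{1}{96 - 454}}{-1252}\right)\right) + 3056711 = \left(-647186 + \left(\left(-369740\right) \left(- \frac{1}{299526}\right) + - \frac{389}{-358} \left(- \frac{1}{1252}\right)\right)\right) + 3056711 = \left(-647186 + \left(\frac{184870}{149763} + \left(-389\right) \left(- \frac{1}{358}\right) \left(- \frac{1}{1252}\right)\right)\right) + 3056711 = \left(-647186 + \left(\frac{184870}{149763} + \frac{389}{358} \left(- \frac{1}{1252}\right)\right)\right) + 3056711 = \left(-647186 + \left(\frac{184870}{149763} - \frac{389}{448216}\right)\right) + 3056711 = \left(-647186 + \frac{82803434113}{67126172808}\right) + 3056711 = - \frac{43443036471484175}{67126172808} + 3056711 = \frac{161742274338630313}{67126172808}$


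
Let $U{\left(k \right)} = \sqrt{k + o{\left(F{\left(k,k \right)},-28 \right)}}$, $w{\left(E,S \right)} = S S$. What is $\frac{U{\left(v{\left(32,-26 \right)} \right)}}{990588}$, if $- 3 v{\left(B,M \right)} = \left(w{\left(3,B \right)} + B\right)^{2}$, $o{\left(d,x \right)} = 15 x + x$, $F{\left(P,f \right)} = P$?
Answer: $\frac{2 i \sqrt{5815}}{247647} \approx 0.00061585 i$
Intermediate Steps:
$w{\left(E,S \right)} = S^{2}$
$o{\left(d,x \right)} = 16 x$
$v{\left(B,M \right)} = - \frac{\left(B + B^{2}\right)^{2}}{3}$ ($v{\left(B,M \right)} = - \frac{\left(B^{2} + B\right)^{2}}{3} = - \frac{\left(B + B^{2}\right)^{2}}{3}$)
$U{\left(k \right)} = \sqrt{-448 + k}$ ($U{\left(k \right)} = \sqrt{k + 16 \left(-28\right)} = \sqrt{k - 448} = \sqrt{-448 + k}$)
$\frac{U{\left(v{\left(32,-26 \right)} \right)}}{990588} = \frac{\sqrt{-448 - \frac{32^{2} \left(1 + 32\right)^{2}}{3}}}{990588} = \sqrt{-448 - \frac{1024 \cdot 33^{2}}{3}} \cdot \frac{1}{990588} = \sqrt{-448 - \frac{1024}{3} \cdot 1089} \cdot \frac{1}{990588} = \sqrt{-448 - 371712} \cdot \frac{1}{990588} = \sqrt{-372160} \cdot \frac{1}{990588} = 8 i \sqrt{5815} \cdot \frac{1}{990588} = \frac{2 i \sqrt{5815}}{247647}$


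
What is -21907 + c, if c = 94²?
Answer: -13071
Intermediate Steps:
c = 8836
-21907 + c = -21907 + 8836 = -13071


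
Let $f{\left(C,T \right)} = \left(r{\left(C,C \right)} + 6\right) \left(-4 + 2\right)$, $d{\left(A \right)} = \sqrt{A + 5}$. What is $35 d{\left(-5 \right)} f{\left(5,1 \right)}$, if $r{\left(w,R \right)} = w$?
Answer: $0$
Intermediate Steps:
$d{\left(A \right)} = \sqrt{5 + A}$
$f{\left(C,T \right)} = -12 - 2 C$ ($f{\left(C,T \right)} = \left(C + 6\right) \left(-4 + 2\right) = \left(6 + C\right) \left(-2\right) = -12 - 2 C$)
$35 d{\left(-5 \right)} f{\left(5,1 \right)} = 35 \sqrt{5 - 5} \left(-12 - 10\right) = 35 \sqrt{0} \left(-12 - 10\right) = 35 \cdot 0 \left(-22\right) = 0 \left(-22\right) = 0$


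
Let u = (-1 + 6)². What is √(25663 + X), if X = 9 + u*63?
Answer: √27247 ≈ 165.07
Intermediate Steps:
u = 25 (u = 5² = 25)
X = 1584 (X = 9 + 25*63 = 9 + 1575 = 1584)
√(25663 + X) = √(25663 + 1584) = √27247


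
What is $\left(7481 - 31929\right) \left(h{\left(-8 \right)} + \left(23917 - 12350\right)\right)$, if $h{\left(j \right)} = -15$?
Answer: $-282423296$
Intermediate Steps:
$\left(7481 - 31929\right) \left(h{\left(-8 \right)} + \left(23917 - 12350\right)\right) = \left(7481 - 31929\right) \left(-15 + \left(23917 - 12350\right)\right) = - 24448 \left(-15 + 11567\right) = \left(-24448\right) 11552 = -282423296$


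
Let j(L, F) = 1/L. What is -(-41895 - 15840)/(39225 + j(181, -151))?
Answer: 10450035/7099726 ≈ 1.4719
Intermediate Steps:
-(-41895 - 15840)/(39225 + j(181, -151)) = -(-41895 - 15840)/(39225 + 1/181) = -(-57735)/(39225 + 1/181) = -(-57735)/7099726/181 = -(-57735)*181/7099726 = -1*(-10450035/7099726) = 10450035/7099726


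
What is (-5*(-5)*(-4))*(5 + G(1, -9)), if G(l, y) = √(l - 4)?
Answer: -500 - 100*I*√3 ≈ -500.0 - 173.21*I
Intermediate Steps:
G(l, y) = √(-4 + l)
(-5*(-5)*(-4))*(5 + G(1, -9)) = (-5*(-5)*(-4))*(5 + √(-4 + 1)) = (25*(-4))*(5 + √(-3)) = -100*(5 + I*√3) = -500 - 100*I*√3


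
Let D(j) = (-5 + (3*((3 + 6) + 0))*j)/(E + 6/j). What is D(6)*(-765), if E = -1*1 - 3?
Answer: 40035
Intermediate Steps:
E = -4 (E = -1 - 3 = -4)
D(j) = (-5 + 27*j)/(-4 + 6/j) (D(j) = (-5 + (3*((3 + 6) + 0))*j)/(-4 + 6/j) = (-5 + (3*(9 + 0))*j)/(-4 + 6/j) = (-5 + (3*9)*j)/(-4 + 6/j) = (-5 + 27*j)/(-4 + 6/j))
D(6)*(-765) = ((½)*6*(5 - 27*6)/(-3 + 2*6))*(-765) = ((½)*6*(5 - 162)/(-3 + 12))*(-765) = ((½)*6*(-157)/9)*(-765) = ((½)*6*(⅑)*(-157))*(-765) = -157/3*(-765) = 40035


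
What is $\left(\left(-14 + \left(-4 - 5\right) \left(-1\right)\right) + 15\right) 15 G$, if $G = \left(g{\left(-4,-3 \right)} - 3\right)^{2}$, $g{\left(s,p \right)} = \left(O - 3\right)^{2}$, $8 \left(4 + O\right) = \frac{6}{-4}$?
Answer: $\frac{11638263675}{32768} \approx 3.5517 \cdot 10^{5}$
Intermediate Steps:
$O = - \frac{67}{16}$ ($O = -4 + \frac{6 \frac{1}{-4}}{8} = -4 + \frac{6 \left(- \frac{1}{4}\right)}{8} = -4 + \frac{1}{8} \left(- \frac{3}{2}\right) = -4 - \frac{3}{16} = - \frac{67}{16} \approx -4.1875$)
$g{\left(s,p \right)} = \frac{13225}{256}$ ($g{\left(s,p \right)} = \left(- \frac{67}{16} - 3\right)^{2} = \left(- \frac{115}{16}\right)^{2} = \frac{13225}{256}$)
$G = \frac{155176849}{65536}$ ($G = \left(\frac{13225}{256} - 3\right)^{2} = \left(\frac{12457}{256}\right)^{2} = \frac{155176849}{65536} \approx 2367.8$)
$\left(\left(-14 + \left(-4 - 5\right) \left(-1\right)\right) + 15\right) 15 G = \left(\left(-14 + \left(-4 - 5\right) \left(-1\right)\right) + 15\right) 15 \cdot \frac{155176849}{65536} = \left(\left(-14 - -9\right) + 15\right) 15 \cdot \frac{155176849}{65536} = \left(\left(-14 + 9\right) + 15\right) 15 \cdot \frac{155176849}{65536} = \left(-5 + 15\right) 15 \cdot \frac{155176849}{65536} = 10 \cdot 15 \cdot \frac{155176849}{65536} = 150 \cdot \frac{155176849}{65536} = \frac{11638263675}{32768}$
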